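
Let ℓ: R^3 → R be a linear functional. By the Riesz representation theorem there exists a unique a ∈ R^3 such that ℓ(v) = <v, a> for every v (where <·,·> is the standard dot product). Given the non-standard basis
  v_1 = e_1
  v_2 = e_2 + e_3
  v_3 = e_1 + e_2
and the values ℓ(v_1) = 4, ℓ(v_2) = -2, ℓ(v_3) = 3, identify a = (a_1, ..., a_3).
a = (4, -1, -1)

Write a = (a_1, ..., a_3) in the standard basis. For each basis vector v_i, ℓ(v_i) = <v_i, a> is a linear equation in the a_j's. Collect the n equations into a matrix system V a = ℓ, where row i of V is v_i (expressed in the standard basis). Since V is invertible (lower-triangular with 1s on the diagonal, up to permutation), solve by back-substitution:
  V =
[[1, 0, 0],
 [0, 1, 1],
 [1, 1, 0]]
  V a = (4, -2, 3)
Solving gives a = (4, -1, -1).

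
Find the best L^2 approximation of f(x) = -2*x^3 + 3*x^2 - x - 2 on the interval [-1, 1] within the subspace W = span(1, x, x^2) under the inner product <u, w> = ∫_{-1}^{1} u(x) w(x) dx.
g(x) = 3*x^2 - 11*x/5 - 2

The best approximation g ∈ W is the orthogonal projection of f onto W. Writing g = a_0 + a_1 x + a_2 x^2, the coefficients solve the normal equations G · a = b where
  G_{ij} = <φ_i, φ_j> and b_i = <f, φ_i>, with φ_0 = 1, φ_1 = x, φ_2 = x^2.
G =
  [2, 0, 2/3]
  [0, 2/3, 0]
  [2/3, 0, 2/5],
b = (-2, -22/15, -2/15).
Solving gives a_0 = -2, a_1 = -11/5, a_2 = 3, so
  g(x) = 3*x^2 - 11*x/5 - 2.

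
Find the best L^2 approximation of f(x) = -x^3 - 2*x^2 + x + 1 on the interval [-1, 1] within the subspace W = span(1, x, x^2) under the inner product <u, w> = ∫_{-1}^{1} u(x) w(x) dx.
g(x) = -2*x^2 + 2*x/5 + 1

The best approximation g ∈ W is the orthogonal projection of f onto W. Writing g = a_0 + a_1 x + a_2 x^2, the coefficients solve the normal equations G · a = b where
  G_{ij} = <φ_i, φ_j> and b_i = <f, φ_i>, with φ_0 = 1, φ_1 = x, φ_2 = x^2.
G =
  [2, 0, 2/3]
  [0, 2/3, 0]
  [2/3, 0, 2/5],
b = (2/3, 4/15, -2/15).
Solving gives a_0 = 1, a_1 = 2/5, a_2 = -2, so
  g(x) = -2*x^2 + 2*x/5 + 1.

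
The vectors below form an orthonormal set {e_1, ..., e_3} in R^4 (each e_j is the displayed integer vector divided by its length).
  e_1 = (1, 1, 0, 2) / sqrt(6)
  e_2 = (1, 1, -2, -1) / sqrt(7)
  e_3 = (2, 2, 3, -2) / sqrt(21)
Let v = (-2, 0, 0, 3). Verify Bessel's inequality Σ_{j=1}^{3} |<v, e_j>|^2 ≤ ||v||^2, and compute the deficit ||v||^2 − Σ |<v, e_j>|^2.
Σ |<v, e_j>|^2 = 11; ||v||^2 = 13; deficit = 2

Write each e_j = u_j / sqrt(<u_j, u_j>) where u_j is the displayed integer vector. Then <v, e_j> = <v, u_j> / sqrt(<u_j, u_j>), so |<v, e_j>|^2 = <v, u_j>^2 / <u_j, u_j>.
Coefficients: <v, e_1> = 4/sqrt(6), <v, e_2> = -5/sqrt(7), <v, e_3> = -10/sqrt(21).
Square and sum: Σ |<v, e_j>|^2 = 11.
Compute ||v||^2 = v·v = 13.
Deficit = 13 − 11 = 2 ≥ 0, confirming Bessel's inequality. (The deficit equals ||v − Σ <v,e_j> e_j||^2, the squared distance from v to span{e_j}.)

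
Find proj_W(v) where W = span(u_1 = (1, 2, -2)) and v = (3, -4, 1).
proj_W(v) = (-7/9, -14/9, 14/9)

Set up U = [u_1 | ... | u_1] ∈ R^(3×1). The projector onto W = col(U) is P = U (U^T U)^(-1) U^T.
Compute U^T U =
  [9],
and U^T v = (-7).
Solve U^T U · c = U^T v for the coefficients: c = (-7/9). The projection is proj_W(v) = U c.
Check: (v - proj_W(v)) · u_1 = 0  (should be 0).
Result: proj_W(v) = (-7/9, -14/9, 14/9).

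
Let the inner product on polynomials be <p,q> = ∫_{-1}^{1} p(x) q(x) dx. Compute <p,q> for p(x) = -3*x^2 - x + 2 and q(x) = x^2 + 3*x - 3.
<p,q> = -118/15

Expand the product: p(x)·q(x) = -3*x^4 - 10*x^3 + 8*x^2 + 9*x - 6.
∫_{-1}^{1} of each monomial x^k gives [2/(k+1) if k even, 0 if k odd]. Integrating term-by-term (or equivalently evaluating the antiderivative F(x) = -3*x^5/5 - 5*x^4/2 + 8*x^3/3 + 9*x^2/2 - 6*x at the endpoints):
  F(1) − F(−1) = -29/15 − (89/15) = -118/15.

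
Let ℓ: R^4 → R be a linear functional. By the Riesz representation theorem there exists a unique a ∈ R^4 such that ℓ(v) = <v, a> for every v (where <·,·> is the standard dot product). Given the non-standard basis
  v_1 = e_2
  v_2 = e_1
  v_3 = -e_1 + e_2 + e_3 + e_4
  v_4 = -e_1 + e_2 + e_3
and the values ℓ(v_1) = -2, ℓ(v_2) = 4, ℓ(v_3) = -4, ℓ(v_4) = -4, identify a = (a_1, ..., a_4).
a = (4, -2, 2, 0)

Write a = (a_1, ..., a_4) in the standard basis. For each basis vector v_i, ℓ(v_i) = <v_i, a> is a linear equation in the a_j's. Collect the n equations into a matrix system V a = ℓ, where row i of V is v_i (expressed in the standard basis). Since V is invertible (lower-triangular with 1s on the diagonal, up to permutation), solve by back-substitution:
  V =
[[0, 1, 0, 0],
 [1, 0, 0, 0],
 [-1, 1, 1, 1],
 [-1, 1, 1, 0]]
  V a = (-2, 4, -4, -4)
Solving gives a = (4, -2, 2, 0).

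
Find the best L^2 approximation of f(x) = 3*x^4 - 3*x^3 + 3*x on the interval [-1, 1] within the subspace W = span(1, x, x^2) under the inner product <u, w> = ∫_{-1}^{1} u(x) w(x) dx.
g(x) = 18*x^2/7 + 6*x/5 - 9/35

The best approximation g ∈ W is the orthogonal projection of f onto W. Writing g = a_0 + a_1 x + a_2 x^2, the coefficients solve the normal equations G · a = b where
  G_{ij} = <φ_i, φ_j> and b_i = <f, φ_i>, with φ_0 = 1, φ_1 = x, φ_2 = x^2.
G =
  [2, 0, 2/3]
  [0, 2/3, 0]
  [2/3, 0, 2/5],
b = (6/5, 4/5, 6/7).
Solving gives a_0 = -9/35, a_1 = 6/5, a_2 = 18/7, so
  g(x) = 18*x^2/7 + 6*x/5 - 9/35.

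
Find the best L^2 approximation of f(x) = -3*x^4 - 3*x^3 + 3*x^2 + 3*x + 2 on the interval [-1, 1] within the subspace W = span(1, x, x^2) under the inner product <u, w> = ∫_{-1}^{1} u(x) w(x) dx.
g(x) = 3*x^2/7 + 6*x/5 + 79/35

The best approximation g ∈ W is the orthogonal projection of f onto W. Writing g = a_0 + a_1 x + a_2 x^2, the coefficients solve the normal equations G · a = b where
  G_{ij} = <φ_i, φ_j> and b_i = <f, φ_i>, with φ_0 = 1, φ_1 = x, φ_2 = x^2.
G =
  [2, 0, 2/3]
  [0, 2/3, 0]
  [2/3, 0, 2/5],
b = (24/5, 4/5, 176/105).
Solving gives a_0 = 79/35, a_1 = 6/5, a_2 = 3/7, so
  g(x) = 3*x^2/7 + 6*x/5 + 79/35.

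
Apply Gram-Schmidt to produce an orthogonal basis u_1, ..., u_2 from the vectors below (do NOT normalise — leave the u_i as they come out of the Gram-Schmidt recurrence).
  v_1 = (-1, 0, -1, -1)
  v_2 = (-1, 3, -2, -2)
Orthogonal basis:
  u_1 = (-1, 0, -1, -1)
  u_2 = (2/3, 3, -1/3, -1/3)

Apply the Gram-Schmidt recurrence
  u_1 = v_1
  u_i = v_i − Σ_{j<i} ((v_i · u_j) / (u_j · u_j)) · u_j.

Step by step this gives:
  u_1 = (-1, 0, -1, -1)
  u_2 = (2/3, 3, -1/3, -1/3)

Orthogonality check:
  u_2 · u_1 = 0 (should be 0)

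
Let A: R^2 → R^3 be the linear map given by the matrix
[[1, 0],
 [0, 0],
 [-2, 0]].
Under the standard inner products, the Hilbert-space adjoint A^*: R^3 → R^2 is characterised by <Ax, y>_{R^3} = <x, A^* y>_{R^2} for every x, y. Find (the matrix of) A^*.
A^* = A^T =
[[1, 0, -2],
 [0, 0, 0]]

For real matrices with standard dot products, the defining identity <Ax, y> = <x, A^* y> gives (Ax)^T y = x^T (A^*) y, i.e. x^T A^T y = x^T (A^*) y. Since this holds for all x, y, we must have A^* = A^T. Therefore
A^* =
[[1, 0, -2],
 [0, 0, 0]].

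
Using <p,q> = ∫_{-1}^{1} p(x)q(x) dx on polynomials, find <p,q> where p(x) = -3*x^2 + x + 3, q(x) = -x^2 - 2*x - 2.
<p,q> = -152/15

Expand the product: p(x)·q(x) = 3*x^4 + 5*x^3 + x^2 - 8*x - 6.
∫_{-1}^{1} of each monomial x^k gives [2/(k+1) if k even, 0 if k odd]. Integrating term-by-term (or equivalently evaluating the antiderivative F(x) = 3*x^5/5 + 5*x^4/4 + x^3/3 - 4*x^2 - 6*x at the endpoints):
  F(1) − F(−1) = -469/60 − (139/60) = -152/15.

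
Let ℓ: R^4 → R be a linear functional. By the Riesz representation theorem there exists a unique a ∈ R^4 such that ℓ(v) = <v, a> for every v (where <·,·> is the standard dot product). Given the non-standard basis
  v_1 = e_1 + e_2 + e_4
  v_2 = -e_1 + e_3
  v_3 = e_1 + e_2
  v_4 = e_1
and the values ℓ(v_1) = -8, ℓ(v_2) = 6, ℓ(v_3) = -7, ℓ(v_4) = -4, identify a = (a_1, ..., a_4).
a = (-4, -3, 2, -1)

Write a = (a_1, ..., a_4) in the standard basis. For each basis vector v_i, ℓ(v_i) = <v_i, a> is a linear equation in the a_j's. Collect the n equations into a matrix system V a = ℓ, where row i of V is v_i (expressed in the standard basis). Since V is invertible (lower-triangular with 1s on the diagonal, up to permutation), solve by back-substitution:
  V =
[[1, 1, 0, 1],
 [-1, 0, 1, 0],
 [1, 1, 0, 0],
 [1, 0, 0, 0]]
  V a = (-8, 6, -7, -4)
Solving gives a = (-4, -3, 2, -1).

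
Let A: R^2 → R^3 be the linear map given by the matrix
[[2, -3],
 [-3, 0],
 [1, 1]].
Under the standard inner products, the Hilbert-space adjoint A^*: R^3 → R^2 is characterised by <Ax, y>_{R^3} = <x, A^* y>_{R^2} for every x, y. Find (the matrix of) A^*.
A^* = A^T =
[[2, -3, 1],
 [-3, 0, 1]]

For real matrices with standard dot products, the defining identity <Ax, y> = <x, A^* y> gives (Ax)^T y = x^T (A^*) y, i.e. x^T A^T y = x^T (A^*) y. Since this holds for all x, y, we must have A^* = A^T. Therefore
A^* =
[[2, -3, 1],
 [-3, 0, 1]].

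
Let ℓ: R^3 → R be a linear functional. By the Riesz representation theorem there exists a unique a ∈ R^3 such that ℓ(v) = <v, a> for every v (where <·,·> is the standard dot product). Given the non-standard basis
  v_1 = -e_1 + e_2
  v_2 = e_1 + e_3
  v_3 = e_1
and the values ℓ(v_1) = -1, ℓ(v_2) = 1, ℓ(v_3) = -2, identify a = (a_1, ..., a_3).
a = (-2, -3, 3)

Write a = (a_1, ..., a_3) in the standard basis. For each basis vector v_i, ℓ(v_i) = <v_i, a> is a linear equation in the a_j's. Collect the n equations into a matrix system V a = ℓ, where row i of V is v_i (expressed in the standard basis). Since V is invertible (lower-triangular with 1s on the diagonal, up to permutation), solve by back-substitution:
  V =
[[-1, 1, 0],
 [1, 0, 1],
 [1, 0, 0]]
  V a = (-1, 1, -2)
Solving gives a = (-2, -3, 3).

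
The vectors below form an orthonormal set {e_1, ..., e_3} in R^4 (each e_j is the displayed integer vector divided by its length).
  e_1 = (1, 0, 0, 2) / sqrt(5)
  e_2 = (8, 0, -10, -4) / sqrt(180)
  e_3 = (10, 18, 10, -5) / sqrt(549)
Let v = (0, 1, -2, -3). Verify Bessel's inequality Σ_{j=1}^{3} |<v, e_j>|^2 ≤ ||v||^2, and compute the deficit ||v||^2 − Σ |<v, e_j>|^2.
Σ |<v, e_j>|^2 = 805/61; ||v||^2 = 14; deficit = 49/61

Write each e_j = u_j / sqrt(<u_j, u_j>) where u_j is the displayed integer vector. Then <v, e_j> = <v, u_j> / sqrt(<u_j, u_j>), so |<v, e_j>|^2 = <v, u_j>^2 / <u_j, u_j>.
Coefficients: <v, e_1> = -6/sqrt(5), <v, e_2> = 32/sqrt(180), <v, e_3> = 13/sqrt(549).
Square and sum: Σ |<v, e_j>|^2 = 805/61.
Compute ||v||^2 = v·v = 14.
Deficit = 14 − 805/61 = 49/61 ≥ 0, confirming Bessel's inequality. (The deficit equals ||v − Σ <v,e_j> e_j||^2, the squared distance from v to span{e_j}.)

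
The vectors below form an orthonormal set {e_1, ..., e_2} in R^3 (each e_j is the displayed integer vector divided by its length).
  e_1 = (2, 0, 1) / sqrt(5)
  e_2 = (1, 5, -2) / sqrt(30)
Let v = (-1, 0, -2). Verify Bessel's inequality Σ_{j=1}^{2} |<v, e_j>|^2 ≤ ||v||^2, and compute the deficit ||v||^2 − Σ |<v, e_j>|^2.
Σ |<v, e_j>|^2 = 7/2; ||v||^2 = 5; deficit = 3/2

Write each e_j = u_j / sqrt(<u_j, u_j>) where u_j is the displayed integer vector. Then <v, e_j> = <v, u_j> / sqrt(<u_j, u_j>), so |<v, e_j>|^2 = <v, u_j>^2 / <u_j, u_j>.
Coefficients: <v, e_1> = -4/sqrt(5), <v, e_2> = 3/sqrt(30).
Square and sum: Σ |<v, e_j>|^2 = 7/2.
Compute ||v||^2 = v·v = 5.
Deficit = 5 − 7/2 = 3/2 ≥ 0, confirming Bessel's inequality. (The deficit equals ||v − Σ <v,e_j> e_j||^2, the squared distance from v to span{e_j}.)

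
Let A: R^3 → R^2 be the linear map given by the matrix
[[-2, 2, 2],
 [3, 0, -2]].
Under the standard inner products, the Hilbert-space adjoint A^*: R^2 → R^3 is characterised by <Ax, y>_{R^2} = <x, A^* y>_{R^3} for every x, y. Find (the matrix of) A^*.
A^* = A^T =
[[-2, 3],
 [2, 0],
 [2, -2]]

For real matrices with standard dot products, the defining identity <Ax, y> = <x, A^* y> gives (Ax)^T y = x^T (A^*) y, i.e. x^T A^T y = x^T (A^*) y. Since this holds for all x, y, we must have A^* = A^T. Therefore
A^* =
[[-2, 3],
 [2, 0],
 [2, -2]].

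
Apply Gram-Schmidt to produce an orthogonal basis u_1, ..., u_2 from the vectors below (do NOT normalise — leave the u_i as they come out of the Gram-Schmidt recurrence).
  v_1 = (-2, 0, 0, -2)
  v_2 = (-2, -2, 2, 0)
Orthogonal basis:
  u_1 = (-2, 0, 0, -2)
  u_2 = (-1, -2, 2, 1)

Apply the Gram-Schmidt recurrence
  u_1 = v_1
  u_i = v_i − Σ_{j<i} ((v_i · u_j) / (u_j · u_j)) · u_j.

Step by step this gives:
  u_1 = (-2, 0, 0, -2)
  u_2 = (-1, -2, 2, 1)

Orthogonality check:
  u_2 · u_1 = 0 (should be 0)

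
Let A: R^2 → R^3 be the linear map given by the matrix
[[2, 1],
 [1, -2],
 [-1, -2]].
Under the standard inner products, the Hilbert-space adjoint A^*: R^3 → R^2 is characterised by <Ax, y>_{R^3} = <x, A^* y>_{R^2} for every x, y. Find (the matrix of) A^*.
A^* = A^T =
[[2, 1, -1],
 [1, -2, -2]]

For real matrices with standard dot products, the defining identity <Ax, y> = <x, A^* y> gives (Ax)^T y = x^T (A^*) y, i.e. x^T A^T y = x^T (A^*) y. Since this holds for all x, y, we must have A^* = A^T. Therefore
A^* =
[[2, 1, -1],
 [1, -2, -2]].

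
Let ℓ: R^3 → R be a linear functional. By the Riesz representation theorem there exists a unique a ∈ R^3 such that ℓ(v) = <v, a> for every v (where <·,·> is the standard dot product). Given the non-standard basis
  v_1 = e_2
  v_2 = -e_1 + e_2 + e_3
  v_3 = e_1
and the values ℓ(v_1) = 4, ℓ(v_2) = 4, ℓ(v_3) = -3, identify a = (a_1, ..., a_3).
a = (-3, 4, -3)

Write a = (a_1, ..., a_3) in the standard basis. For each basis vector v_i, ℓ(v_i) = <v_i, a> is a linear equation in the a_j's. Collect the n equations into a matrix system V a = ℓ, where row i of V is v_i (expressed in the standard basis). Since V is invertible (lower-triangular with 1s on the diagonal, up to permutation), solve by back-substitution:
  V =
[[0, 1, 0],
 [-1, 1, 1],
 [1, 0, 0]]
  V a = (4, 4, -3)
Solving gives a = (-3, 4, -3).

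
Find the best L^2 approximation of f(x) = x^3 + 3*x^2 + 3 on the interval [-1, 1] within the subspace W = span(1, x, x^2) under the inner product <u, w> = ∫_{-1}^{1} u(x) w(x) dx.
g(x) = 3*x^2 + 3*x/5 + 3

The best approximation g ∈ W is the orthogonal projection of f onto W. Writing g = a_0 + a_1 x + a_2 x^2, the coefficients solve the normal equations G · a = b where
  G_{ij} = <φ_i, φ_j> and b_i = <f, φ_i>, with φ_0 = 1, φ_1 = x, φ_2 = x^2.
G =
  [2, 0, 2/3]
  [0, 2/3, 0]
  [2/3, 0, 2/5],
b = (8, 2/5, 16/5).
Solving gives a_0 = 3, a_1 = 3/5, a_2 = 3, so
  g(x) = 3*x^2 + 3*x/5 + 3.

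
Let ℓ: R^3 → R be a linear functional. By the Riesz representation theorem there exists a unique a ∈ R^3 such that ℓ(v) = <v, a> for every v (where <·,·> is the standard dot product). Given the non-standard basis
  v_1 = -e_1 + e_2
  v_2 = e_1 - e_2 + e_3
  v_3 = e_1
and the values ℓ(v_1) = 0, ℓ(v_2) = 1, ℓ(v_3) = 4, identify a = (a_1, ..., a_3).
a = (4, 4, 1)

Write a = (a_1, ..., a_3) in the standard basis. For each basis vector v_i, ℓ(v_i) = <v_i, a> is a linear equation in the a_j's. Collect the n equations into a matrix system V a = ℓ, where row i of V is v_i (expressed in the standard basis). Since V is invertible (lower-triangular with 1s on the diagonal, up to permutation), solve by back-substitution:
  V =
[[-1, 1, 0],
 [1, -1, 1],
 [1, 0, 0]]
  V a = (0, 1, 4)
Solving gives a = (4, 4, 1).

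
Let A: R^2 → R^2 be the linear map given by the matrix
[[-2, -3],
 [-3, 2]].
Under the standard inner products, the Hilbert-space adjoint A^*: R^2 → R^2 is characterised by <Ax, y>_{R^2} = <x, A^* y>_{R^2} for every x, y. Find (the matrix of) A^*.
A^* = A^T =
[[-2, -3],
 [-3, 2]]

For real matrices with standard dot products, the defining identity <Ax, y> = <x, A^* y> gives (Ax)^T y = x^T (A^*) y, i.e. x^T A^T y = x^T (A^*) y. Since this holds for all x, y, we must have A^* = A^T. Therefore
A^* =
[[-2, -3],
 [-3, 2]].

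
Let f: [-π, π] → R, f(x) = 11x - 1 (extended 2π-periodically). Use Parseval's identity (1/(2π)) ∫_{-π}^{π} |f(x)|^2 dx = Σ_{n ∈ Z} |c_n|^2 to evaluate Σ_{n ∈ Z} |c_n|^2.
Σ |c_n|^2 = 121π^2/3 + 1

Expand and integrate term by term over [-π, π]:
  ∫ (11x)^2 dx = 121·(2π^3/3); ∫ 2·11·(-1)·x dx = 0 (odd integrand); ∫ (-1)^2 dx = 1·2π.
So (1/(2π)) ∫_{-π}^{π} (11x - 1)^2 dx = 121π^2/3 + 1 = 121π^2/3 + 1.
Parseval ⇒ Σ |c_n|^2 = 121π^2/3 + 1.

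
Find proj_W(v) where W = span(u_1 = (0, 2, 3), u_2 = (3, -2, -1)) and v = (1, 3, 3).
proj_W(v) = (81/133, 282/133, 477/133)

Set up U = [u_1 | ... | u_2] ∈ R^(3×2). The projector onto W = col(U) is P = U (U^T U)^(-1) U^T.
Compute U^T U =
  [13, -7]
  [-7, 14],
and U^T v = (15, -6).
Solve U^T U · c = U^T v for the coefficients: c = (24/19, 27/133). The projection is proj_W(v) = U c.
Check: (v - proj_W(v)) · u_1 = 0  (should be 0).
Check: (v - proj_W(v)) · u_2 = 0  (should be 0).
Result: proj_W(v) = (81/133, 282/133, 477/133).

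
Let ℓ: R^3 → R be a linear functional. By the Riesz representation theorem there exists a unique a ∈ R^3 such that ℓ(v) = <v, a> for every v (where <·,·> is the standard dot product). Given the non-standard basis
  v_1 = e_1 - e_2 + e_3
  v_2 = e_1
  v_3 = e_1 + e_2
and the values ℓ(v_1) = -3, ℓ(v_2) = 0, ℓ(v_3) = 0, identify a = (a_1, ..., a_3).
a = (0, 0, -3)

Write a = (a_1, ..., a_3) in the standard basis. For each basis vector v_i, ℓ(v_i) = <v_i, a> is a linear equation in the a_j's. Collect the n equations into a matrix system V a = ℓ, where row i of V is v_i (expressed in the standard basis). Since V is invertible (lower-triangular with 1s on the diagonal, up to permutation), solve by back-substitution:
  V =
[[1, -1, 1],
 [1, 0, 0],
 [1, 1, 0]]
  V a = (-3, 0, 0)
Solving gives a = (0, 0, -3).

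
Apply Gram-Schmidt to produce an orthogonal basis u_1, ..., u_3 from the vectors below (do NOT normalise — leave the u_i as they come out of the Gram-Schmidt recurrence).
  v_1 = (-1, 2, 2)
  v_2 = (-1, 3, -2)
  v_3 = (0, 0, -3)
Orthogonal basis:
  u_1 = (-1, 2, 2)
  u_2 = (-2/3, 7/3, -8/3)
  u_3 = (-10/39, -4/39, -1/39)

Apply the Gram-Schmidt recurrence
  u_1 = v_1
  u_i = v_i − Σ_{j<i} ((v_i · u_j) / (u_j · u_j)) · u_j.

Step by step this gives:
  u_1 = (-1, 2, 2)
  u_2 = (-2/3, 7/3, -8/3)
  u_3 = (-10/39, -4/39, -1/39)

Orthogonality check:
  u_2 · u_1 = 0 (should be 0)
  u_3 · u_1 = 0 (should be 0)
  u_3 · u_2 = 0 (should be 0)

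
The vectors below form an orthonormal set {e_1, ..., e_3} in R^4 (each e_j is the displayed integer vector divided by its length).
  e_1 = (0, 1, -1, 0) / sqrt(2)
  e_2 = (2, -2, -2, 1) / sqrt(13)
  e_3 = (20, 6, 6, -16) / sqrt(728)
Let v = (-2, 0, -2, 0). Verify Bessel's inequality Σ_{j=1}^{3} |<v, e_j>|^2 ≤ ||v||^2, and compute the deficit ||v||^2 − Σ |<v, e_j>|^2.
Σ |<v, e_j>|^2 = 40/7; ||v||^2 = 8; deficit = 16/7

Write each e_j = u_j / sqrt(<u_j, u_j>) where u_j is the displayed integer vector. Then <v, e_j> = <v, u_j> / sqrt(<u_j, u_j>), so |<v, e_j>|^2 = <v, u_j>^2 / <u_j, u_j>.
Coefficients: <v, e_1> = 2/sqrt(2), <v, e_2> = 0/sqrt(13), <v, e_3> = -52/sqrt(728).
Square and sum: Σ |<v, e_j>|^2 = 40/7.
Compute ||v||^2 = v·v = 8.
Deficit = 8 − 40/7 = 16/7 ≥ 0, confirming Bessel's inequality. (The deficit equals ||v − Σ <v,e_j> e_j||^2, the squared distance from v to span{e_j}.)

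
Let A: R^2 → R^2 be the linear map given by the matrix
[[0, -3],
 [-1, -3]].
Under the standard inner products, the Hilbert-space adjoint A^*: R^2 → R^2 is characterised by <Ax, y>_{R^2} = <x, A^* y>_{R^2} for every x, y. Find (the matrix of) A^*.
A^* = A^T =
[[0, -1],
 [-3, -3]]

For real matrices with standard dot products, the defining identity <Ax, y> = <x, A^* y> gives (Ax)^T y = x^T (A^*) y, i.e. x^T A^T y = x^T (A^*) y. Since this holds for all x, y, we must have A^* = A^T. Therefore
A^* =
[[0, -1],
 [-3, -3]].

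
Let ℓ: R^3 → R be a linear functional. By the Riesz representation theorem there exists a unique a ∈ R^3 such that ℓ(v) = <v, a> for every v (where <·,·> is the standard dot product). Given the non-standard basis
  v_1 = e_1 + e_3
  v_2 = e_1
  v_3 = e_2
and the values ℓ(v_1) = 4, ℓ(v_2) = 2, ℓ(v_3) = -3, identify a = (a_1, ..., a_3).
a = (2, -3, 2)

Write a = (a_1, ..., a_3) in the standard basis. For each basis vector v_i, ℓ(v_i) = <v_i, a> is a linear equation in the a_j's. Collect the n equations into a matrix system V a = ℓ, where row i of V is v_i (expressed in the standard basis). Since V is invertible (lower-triangular with 1s on the diagonal, up to permutation), solve by back-substitution:
  V =
[[1, 0, 1],
 [1, 0, 0],
 [0, 1, 0]]
  V a = (4, 2, -3)
Solving gives a = (2, -3, 2).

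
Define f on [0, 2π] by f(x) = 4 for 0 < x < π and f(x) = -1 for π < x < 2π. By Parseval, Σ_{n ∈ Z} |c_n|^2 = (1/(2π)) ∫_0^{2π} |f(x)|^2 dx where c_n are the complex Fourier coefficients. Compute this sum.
Σ |c_n|^2 = 17/2

Parseval equates the L^2 energy of f (normalised by 1/(2π)) with the ℓ^2 sum of its Fourier coefficients: (1/(2π)) ∫_0^{2π} |f|^2 = Σ |c_n|^2.
Compute the left side: (1/(2π)) [∫_0^π 4^2 dx + ∫_π^{2π} (-1)^2 dx] = (1/(2π)) · (16π + 1π) = (16 + 1)/2 = 17/2.
So Σ_{n ∈ Z} |c_n|^2 = 17/2.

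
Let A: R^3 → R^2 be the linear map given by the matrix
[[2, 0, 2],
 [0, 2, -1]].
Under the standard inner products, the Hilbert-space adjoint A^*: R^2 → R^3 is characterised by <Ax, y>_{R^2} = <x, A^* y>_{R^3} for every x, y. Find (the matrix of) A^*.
A^* = A^T =
[[2, 0],
 [0, 2],
 [2, -1]]

For real matrices with standard dot products, the defining identity <Ax, y> = <x, A^* y> gives (Ax)^T y = x^T (A^*) y, i.e. x^T A^T y = x^T (A^*) y. Since this holds for all x, y, we must have A^* = A^T. Therefore
A^* =
[[2, 0],
 [0, 2],
 [2, -1]].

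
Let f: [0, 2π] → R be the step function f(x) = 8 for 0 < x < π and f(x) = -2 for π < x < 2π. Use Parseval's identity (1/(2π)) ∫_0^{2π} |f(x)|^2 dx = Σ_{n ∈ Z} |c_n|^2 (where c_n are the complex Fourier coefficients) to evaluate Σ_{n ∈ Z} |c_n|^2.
Σ |c_n|^2 = 34

Parseval equates the L^2 energy of f (normalised by 1/(2π)) with the ℓ^2 sum of its Fourier coefficients: (1/(2π)) ∫_0^{2π} |f|^2 = Σ |c_n|^2.
Compute the left side: (1/(2π)) [∫_0^π 8^2 dx + ∫_π^{2π} (-2)^2 dx] = (1/(2π)) · (64π + 4π) = (64 + 4)/2 = 34.
So Σ_{n ∈ Z} |c_n|^2 = 34.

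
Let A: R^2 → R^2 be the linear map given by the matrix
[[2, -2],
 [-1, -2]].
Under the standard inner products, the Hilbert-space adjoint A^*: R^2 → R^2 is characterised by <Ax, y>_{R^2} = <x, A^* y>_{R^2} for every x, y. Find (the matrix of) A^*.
A^* = A^T =
[[2, -1],
 [-2, -2]]

For real matrices with standard dot products, the defining identity <Ax, y> = <x, A^* y> gives (Ax)^T y = x^T (A^*) y, i.e. x^T A^T y = x^T (A^*) y. Since this holds for all x, y, we must have A^* = A^T. Therefore
A^* =
[[2, -1],
 [-2, -2]].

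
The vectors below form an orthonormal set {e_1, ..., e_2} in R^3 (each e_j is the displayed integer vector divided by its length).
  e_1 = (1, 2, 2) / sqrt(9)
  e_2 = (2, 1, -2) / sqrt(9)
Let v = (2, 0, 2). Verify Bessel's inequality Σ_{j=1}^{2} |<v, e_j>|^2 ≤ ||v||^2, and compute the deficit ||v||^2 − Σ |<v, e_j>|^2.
Σ |<v, e_j>|^2 = 4; ||v||^2 = 8; deficit = 4

Write each e_j = u_j / sqrt(<u_j, u_j>) where u_j is the displayed integer vector. Then <v, e_j> = <v, u_j> / sqrt(<u_j, u_j>), so |<v, e_j>|^2 = <v, u_j>^2 / <u_j, u_j>.
Coefficients: <v, e_1> = 6/sqrt(9), <v, e_2> = 0/sqrt(9).
Square and sum: Σ |<v, e_j>|^2 = 4.
Compute ||v||^2 = v·v = 8.
Deficit = 8 − 4 = 4 ≥ 0, confirming Bessel's inequality. (The deficit equals ||v − Σ <v,e_j> e_j||^2, the squared distance from v to span{e_j}.)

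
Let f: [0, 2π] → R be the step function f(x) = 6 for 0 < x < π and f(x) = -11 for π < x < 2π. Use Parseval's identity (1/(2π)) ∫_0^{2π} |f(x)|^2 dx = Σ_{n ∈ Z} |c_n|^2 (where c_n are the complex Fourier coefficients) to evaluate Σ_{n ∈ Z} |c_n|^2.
Σ |c_n|^2 = 157/2

Parseval equates the L^2 energy of f (normalised by 1/(2π)) with the ℓ^2 sum of its Fourier coefficients: (1/(2π)) ∫_0^{2π} |f|^2 = Σ |c_n|^2.
Compute the left side: (1/(2π)) [∫_0^π 6^2 dx + ∫_π^{2π} (-11)^2 dx] = (1/(2π)) · (36π + 121π) = (36 + 121)/2 = 157/2.
So Σ_{n ∈ Z} |c_n|^2 = 157/2.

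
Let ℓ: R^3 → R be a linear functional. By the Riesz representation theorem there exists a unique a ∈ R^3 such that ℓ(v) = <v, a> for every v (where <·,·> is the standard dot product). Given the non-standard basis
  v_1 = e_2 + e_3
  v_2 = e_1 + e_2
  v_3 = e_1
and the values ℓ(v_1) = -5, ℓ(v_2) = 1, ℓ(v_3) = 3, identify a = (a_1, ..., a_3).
a = (3, -2, -3)

Write a = (a_1, ..., a_3) in the standard basis. For each basis vector v_i, ℓ(v_i) = <v_i, a> is a linear equation in the a_j's. Collect the n equations into a matrix system V a = ℓ, where row i of V is v_i (expressed in the standard basis). Since V is invertible (lower-triangular with 1s on the diagonal, up to permutation), solve by back-substitution:
  V =
[[0, 1, 1],
 [1, 1, 0],
 [1, 0, 0]]
  V a = (-5, 1, 3)
Solving gives a = (3, -2, -3).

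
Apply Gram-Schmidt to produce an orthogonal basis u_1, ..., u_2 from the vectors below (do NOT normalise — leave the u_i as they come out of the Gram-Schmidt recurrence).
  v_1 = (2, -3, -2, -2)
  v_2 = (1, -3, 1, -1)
Orthogonal basis:
  u_1 = (2, -3, -2, -2)
  u_2 = (-1/21, -10/7, 43/21, 1/21)

Apply the Gram-Schmidt recurrence
  u_1 = v_1
  u_i = v_i − Σ_{j<i} ((v_i · u_j) / (u_j · u_j)) · u_j.

Step by step this gives:
  u_1 = (2, -3, -2, -2)
  u_2 = (-1/21, -10/7, 43/21, 1/21)

Orthogonality check:
  u_2 · u_1 = 0 (should be 0)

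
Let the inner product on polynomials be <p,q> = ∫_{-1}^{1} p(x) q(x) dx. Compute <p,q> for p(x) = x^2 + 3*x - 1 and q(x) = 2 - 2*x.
<p,q> = -20/3

Expand the product: p(x)·q(x) = -2*x^3 - 4*x^2 + 8*x - 2.
∫_{-1}^{1} of each monomial x^k gives [2/(k+1) if k even, 0 if k odd]. Integrating term-by-term (or equivalently evaluating the antiderivative F(x) = -x^4/2 - 4*x^3/3 + 4*x^2 - 2*x at the endpoints):
  F(1) − F(−1) = 1/6 − (41/6) = -20/3.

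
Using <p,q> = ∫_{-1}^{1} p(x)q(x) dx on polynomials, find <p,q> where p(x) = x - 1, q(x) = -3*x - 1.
<p,q> = 0

Expand the product: p(x)·q(x) = -3*x^2 + 2*x + 1.
∫_{-1}^{1} of each monomial x^k gives [2/(k+1) if k even, 0 if k odd]. Integrating term-by-term (or equivalently evaluating the antiderivative F(x) = -x^3 + x^2 + x at the endpoints):
  F(1) − F(−1) = 1 − (1) = 0.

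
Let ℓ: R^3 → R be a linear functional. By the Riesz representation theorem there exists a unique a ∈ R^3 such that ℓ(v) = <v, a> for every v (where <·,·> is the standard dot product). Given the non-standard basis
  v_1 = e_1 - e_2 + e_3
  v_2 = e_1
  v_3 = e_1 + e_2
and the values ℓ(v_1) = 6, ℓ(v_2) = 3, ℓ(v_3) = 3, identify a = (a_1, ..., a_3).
a = (3, 0, 3)

Write a = (a_1, ..., a_3) in the standard basis. For each basis vector v_i, ℓ(v_i) = <v_i, a> is a linear equation in the a_j's. Collect the n equations into a matrix system V a = ℓ, where row i of V is v_i (expressed in the standard basis). Since V is invertible (lower-triangular with 1s on the diagonal, up to permutation), solve by back-substitution:
  V =
[[1, -1, 1],
 [1, 0, 0],
 [1, 1, 0]]
  V a = (6, 3, 3)
Solving gives a = (3, 0, 3).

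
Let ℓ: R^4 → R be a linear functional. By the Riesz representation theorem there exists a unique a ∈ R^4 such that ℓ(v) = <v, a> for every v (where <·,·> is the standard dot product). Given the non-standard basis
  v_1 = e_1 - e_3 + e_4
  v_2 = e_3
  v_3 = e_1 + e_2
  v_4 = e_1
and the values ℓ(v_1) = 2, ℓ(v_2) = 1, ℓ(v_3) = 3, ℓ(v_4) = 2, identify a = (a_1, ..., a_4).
a = (2, 1, 1, 1)

Write a = (a_1, ..., a_4) in the standard basis. For each basis vector v_i, ℓ(v_i) = <v_i, a> is a linear equation in the a_j's. Collect the n equations into a matrix system V a = ℓ, where row i of V is v_i (expressed in the standard basis). Since V is invertible (lower-triangular with 1s on the diagonal, up to permutation), solve by back-substitution:
  V =
[[1, 0, -1, 1],
 [0, 0, 1, 0],
 [1, 1, 0, 0],
 [1, 0, 0, 0]]
  V a = (2, 1, 3, 2)
Solving gives a = (2, 1, 1, 1).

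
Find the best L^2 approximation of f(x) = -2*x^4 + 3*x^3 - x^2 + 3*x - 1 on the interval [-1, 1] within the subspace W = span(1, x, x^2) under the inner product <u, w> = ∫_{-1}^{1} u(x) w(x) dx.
g(x) = -19*x^2/7 + 24*x/5 - 29/35

The best approximation g ∈ W is the orthogonal projection of f onto W. Writing g = a_0 + a_1 x + a_2 x^2, the coefficients solve the normal equations G · a = b where
  G_{ij} = <φ_i, φ_j> and b_i = <f, φ_i>, with φ_0 = 1, φ_1 = x, φ_2 = x^2.
G =
  [2, 0, 2/3]
  [0, 2/3, 0]
  [2/3, 0, 2/5],
b = (-52/15, 16/5, -172/105).
Solving gives a_0 = -29/35, a_1 = 24/5, a_2 = -19/7, so
  g(x) = -19*x^2/7 + 24*x/5 - 29/35.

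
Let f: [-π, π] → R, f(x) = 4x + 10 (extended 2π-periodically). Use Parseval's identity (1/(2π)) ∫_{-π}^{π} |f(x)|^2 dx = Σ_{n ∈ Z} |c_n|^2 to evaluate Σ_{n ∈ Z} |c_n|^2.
Σ |c_n|^2 = 16π^2/3 + 100

Expand and integrate term by term over [-π, π]:
  ∫ (4x)^2 dx = 16·(2π^3/3); ∫ 2·4·(10)·x dx = 0 (odd integrand); ∫ 10^2 dx = 100·2π.
So (1/(2π)) ∫_{-π}^{π} (4x + 10)^2 dx = 16π^2/3 + 100 = 16π^2/3 + 100.
Parseval ⇒ Σ |c_n|^2 = 16π^2/3 + 100.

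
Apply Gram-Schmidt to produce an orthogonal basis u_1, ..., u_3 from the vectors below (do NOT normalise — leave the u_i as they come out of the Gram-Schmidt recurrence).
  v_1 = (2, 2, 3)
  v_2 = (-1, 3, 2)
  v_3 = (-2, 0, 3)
Orthogonal basis:
  u_1 = (2, 2, 3)
  u_2 = (-37/17, 31/17, 4/17)
  u_3 = (-85/69, -119/69, 136/69)

Apply the Gram-Schmidt recurrence
  u_1 = v_1
  u_i = v_i − Σ_{j<i} ((v_i · u_j) / (u_j · u_j)) · u_j.

Step by step this gives:
  u_1 = (2, 2, 3)
  u_2 = (-37/17, 31/17, 4/17)
  u_3 = (-85/69, -119/69, 136/69)

Orthogonality check:
  u_2 · u_1 = 0 (should be 0)
  u_3 · u_1 = 0 (should be 0)
  u_3 · u_2 = 0 (should be 0)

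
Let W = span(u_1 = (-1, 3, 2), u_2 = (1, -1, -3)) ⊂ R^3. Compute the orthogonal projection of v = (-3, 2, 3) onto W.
proj_W(v) = (-71/54, 121/54, 94/27)

Set up U = [u_1 | ... | u_2] ∈ R^(3×2). The projector onto W = col(U) is P = U (U^T U)^(-1) U^T.
Compute U^T U =
  [14, -10]
  [-10, 11],
and U^T v = (15, -14).
Solve U^T U · c = U^T v for the coefficients: c = (25/54, -23/27). The projection is proj_W(v) = U c.
Check: (v - proj_W(v)) · u_1 = 0  (should be 0).
Check: (v - proj_W(v)) · u_2 = 0  (should be 0).
Result: proj_W(v) = (-71/54, 121/54, 94/27).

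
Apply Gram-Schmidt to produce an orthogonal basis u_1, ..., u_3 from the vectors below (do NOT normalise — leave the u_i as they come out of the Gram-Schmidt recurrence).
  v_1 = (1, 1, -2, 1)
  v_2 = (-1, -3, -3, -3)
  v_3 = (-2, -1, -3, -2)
Orthogonal basis:
  u_1 = (1, 1, -2, 1)
  u_2 = (-6/7, -20/7, -23/7, -20/7)
  u_3 = (-99/65, 12/13, -22/65, -1/13)

Apply the Gram-Schmidt recurrence
  u_1 = v_1
  u_i = v_i − Σ_{j<i} ((v_i · u_j) / (u_j · u_j)) · u_j.

Step by step this gives:
  u_1 = (1, 1, -2, 1)
  u_2 = (-6/7, -20/7, -23/7, -20/7)
  u_3 = (-99/65, 12/13, -22/65, -1/13)

Orthogonality check:
  u_2 · u_1 = 0 (should be 0)
  u_3 · u_1 = 0 (should be 0)
  u_3 · u_2 = 0 (should be 0)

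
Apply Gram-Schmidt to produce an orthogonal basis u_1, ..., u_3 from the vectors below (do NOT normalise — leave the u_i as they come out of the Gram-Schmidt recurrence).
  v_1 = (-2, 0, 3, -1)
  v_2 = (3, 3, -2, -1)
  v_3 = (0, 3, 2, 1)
Orthogonal basis:
  u_1 = (-2, 0, 3, -1)
  u_2 = (10/7, 3, 5/14, -25/14)
  u_3 = (-5/67, 90/67, 49/67, 157/67)

Apply the Gram-Schmidt recurrence
  u_1 = v_1
  u_i = v_i − Σ_{j<i} ((v_i · u_j) / (u_j · u_j)) · u_j.

Step by step this gives:
  u_1 = (-2, 0, 3, -1)
  u_2 = (10/7, 3, 5/14, -25/14)
  u_3 = (-5/67, 90/67, 49/67, 157/67)

Orthogonality check:
  u_2 · u_1 = 0 (should be 0)
  u_3 · u_1 = 0 (should be 0)
  u_3 · u_2 = 0 (should be 0)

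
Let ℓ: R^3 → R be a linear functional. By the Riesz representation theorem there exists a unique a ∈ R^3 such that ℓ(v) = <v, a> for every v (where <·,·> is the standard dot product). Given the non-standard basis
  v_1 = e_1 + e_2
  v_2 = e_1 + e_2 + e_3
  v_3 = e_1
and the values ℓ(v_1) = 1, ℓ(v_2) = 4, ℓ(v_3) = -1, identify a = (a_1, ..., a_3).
a = (-1, 2, 3)

Write a = (a_1, ..., a_3) in the standard basis. For each basis vector v_i, ℓ(v_i) = <v_i, a> is a linear equation in the a_j's. Collect the n equations into a matrix system V a = ℓ, where row i of V is v_i (expressed in the standard basis). Since V is invertible (lower-triangular with 1s on the diagonal, up to permutation), solve by back-substitution:
  V =
[[1, 1, 0],
 [1, 1, 1],
 [1, 0, 0]]
  V a = (1, 4, -1)
Solving gives a = (-1, 2, 3).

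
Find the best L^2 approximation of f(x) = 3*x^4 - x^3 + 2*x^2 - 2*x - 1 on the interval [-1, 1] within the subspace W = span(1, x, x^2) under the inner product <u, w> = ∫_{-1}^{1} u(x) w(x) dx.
g(x) = 32*x^2/7 - 13*x/5 - 44/35

The best approximation g ∈ W is the orthogonal projection of f onto W. Writing g = a_0 + a_1 x + a_2 x^2, the coefficients solve the normal equations G · a = b where
  G_{ij} = <φ_i, φ_j> and b_i = <f, φ_i>, with φ_0 = 1, φ_1 = x, φ_2 = x^2.
G =
  [2, 0, 2/3]
  [0, 2/3, 0]
  [2/3, 0, 2/5],
b = (8/15, -26/15, 104/105).
Solving gives a_0 = -44/35, a_1 = -13/5, a_2 = 32/7, so
  g(x) = 32*x^2/7 - 13*x/5 - 44/35.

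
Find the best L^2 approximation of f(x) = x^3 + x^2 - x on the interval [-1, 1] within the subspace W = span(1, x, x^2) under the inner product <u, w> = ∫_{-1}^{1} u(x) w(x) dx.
g(x) = x^2 - 2*x/5

The best approximation g ∈ W is the orthogonal projection of f onto W. Writing g = a_0 + a_1 x + a_2 x^2, the coefficients solve the normal equations G · a = b where
  G_{ij} = <φ_i, φ_j> and b_i = <f, φ_i>, with φ_0 = 1, φ_1 = x, φ_2 = x^2.
G =
  [2, 0, 2/3]
  [0, 2/3, 0]
  [2/3, 0, 2/5],
b = (2/3, -4/15, 2/5).
Solving gives a_0 = 0, a_1 = -2/5, a_2 = 1, so
  g(x) = x^2 - 2*x/5.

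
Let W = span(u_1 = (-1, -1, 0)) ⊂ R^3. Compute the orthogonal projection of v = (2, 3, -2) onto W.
proj_W(v) = (5/2, 5/2, 0)

Set up U = [u_1 | ... | u_1] ∈ R^(3×1). The projector onto W = col(U) is P = U (U^T U)^(-1) U^T.
Compute U^T U =
  [2],
and U^T v = (-5).
Solve U^T U · c = U^T v for the coefficients: c = (-5/2). The projection is proj_W(v) = U c.
Check: (v - proj_W(v)) · u_1 = 0  (should be 0).
Result: proj_W(v) = (5/2, 5/2, 0).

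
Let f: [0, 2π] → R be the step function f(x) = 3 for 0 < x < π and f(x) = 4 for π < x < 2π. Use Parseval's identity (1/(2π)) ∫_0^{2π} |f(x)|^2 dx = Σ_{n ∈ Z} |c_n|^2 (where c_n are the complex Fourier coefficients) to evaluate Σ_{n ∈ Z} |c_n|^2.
Σ |c_n|^2 = 25/2

Parseval equates the L^2 energy of f (normalised by 1/(2π)) with the ℓ^2 sum of its Fourier coefficients: (1/(2π)) ∫_0^{2π} |f|^2 = Σ |c_n|^2.
Compute the left side: (1/(2π)) [∫_0^π 3^2 dx + ∫_π^{2π} 4^2 dx] = (1/(2π)) · (9π + 16π) = (9 + 16)/2 = 25/2.
So Σ_{n ∈ Z} |c_n|^2 = 25/2.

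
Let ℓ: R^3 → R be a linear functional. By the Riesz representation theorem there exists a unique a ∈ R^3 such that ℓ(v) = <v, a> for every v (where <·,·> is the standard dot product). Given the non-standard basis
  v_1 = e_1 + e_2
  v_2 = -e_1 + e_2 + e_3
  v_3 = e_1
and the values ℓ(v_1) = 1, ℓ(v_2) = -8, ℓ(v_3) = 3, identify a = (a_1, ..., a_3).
a = (3, -2, -3)

Write a = (a_1, ..., a_3) in the standard basis. For each basis vector v_i, ℓ(v_i) = <v_i, a> is a linear equation in the a_j's. Collect the n equations into a matrix system V a = ℓ, where row i of V is v_i (expressed in the standard basis). Since V is invertible (lower-triangular with 1s on the diagonal, up to permutation), solve by back-substitution:
  V =
[[1, 1, 0],
 [-1, 1, 1],
 [1, 0, 0]]
  V a = (1, -8, 3)
Solving gives a = (3, -2, -3).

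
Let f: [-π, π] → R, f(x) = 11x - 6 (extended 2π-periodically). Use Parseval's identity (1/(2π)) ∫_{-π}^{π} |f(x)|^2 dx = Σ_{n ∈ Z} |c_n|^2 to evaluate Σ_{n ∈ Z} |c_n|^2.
Σ |c_n|^2 = 121π^2/3 + 36

Expand and integrate term by term over [-π, π]:
  ∫ (11x)^2 dx = 121·(2π^3/3); ∫ 2·11·(-6)·x dx = 0 (odd integrand); ∫ (-6)^2 dx = 36·2π.
So (1/(2π)) ∫_{-π}^{π} (11x - 6)^2 dx = 121π^2/3 + 36 = 121π^2/3 + 36.
Parseval ⇒ Σ |c_n|^2 = 121π^2/3 + 36.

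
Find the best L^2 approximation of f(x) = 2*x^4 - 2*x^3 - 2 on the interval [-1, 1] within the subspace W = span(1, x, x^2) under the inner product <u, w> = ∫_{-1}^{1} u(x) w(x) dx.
g(x) = 12*x^2/7 - 6*x/5 - 76/35

The best approximation g ∈ W is the orthogonal projection of f onto W. Writing g = a_0 + a_1 x + a_2 x^2, the coefficients solve the normal equations G · a = b where
  G_{ij} = <φ_i, φ_j> and b_i = <f, φ_i>, with φ_0 = 1, φ_1 = x, φ_2 = x^2.
G =
  [2, 0, 2/3]
  [0, 2/3, 0]
  [2/3, 0, 2/5],
b = (-16/5, -4/5, -16/21).
Solving gives a_0 = -76/35, a_1 = -6/5, a_2 = 12/7, so
  g(x) = 12*x^2/7 - 6*x/5 - 76/35.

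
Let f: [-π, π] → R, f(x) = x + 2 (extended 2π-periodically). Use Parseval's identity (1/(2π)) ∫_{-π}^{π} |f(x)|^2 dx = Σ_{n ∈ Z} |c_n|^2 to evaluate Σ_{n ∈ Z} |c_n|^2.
Σ |c_n|^2 = π^2/3 + 4

Expand and integrate term by term over [-π, π]:
  ∫ (x)^2 dx = 1·(2π^3/3); ∫ 2·1·(2)·x dx = 0 (odd integrand); ∫ 2^2 dx = 4·2π.
So (1/(2π)) ∫_{-π}^{π} (x + 2)^2 dx = 1π^2/3 + 4 = π^2/3 + 4.
Parseval ⇒ Σ |c_n|^2 = π^2/3 + 4.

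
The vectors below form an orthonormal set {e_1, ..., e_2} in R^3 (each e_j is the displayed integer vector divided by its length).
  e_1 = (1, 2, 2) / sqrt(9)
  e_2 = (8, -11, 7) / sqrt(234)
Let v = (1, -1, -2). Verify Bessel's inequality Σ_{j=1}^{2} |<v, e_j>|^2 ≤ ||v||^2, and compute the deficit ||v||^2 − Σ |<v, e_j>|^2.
Σ |<v, e_j>|^2 = 75/26; ||v||^2 = 6; deficit = 81/26

Write each e_j = u_j / sqrt(<u_j, u_j>) where u_j is the displayed integer vector. Then <v, e_j> = <v, u_j> / sqrt(<u_j, u_j>), so |<v, e_j>|^2 = <v, u_j>^2 / <u_j, u_j>.
Coefficients: <v, e_1> = -5/sqrt(9), <v, e_2> = 5/sqrt(234).
Square and sum: Σ |<v, e_j>|^2 = 75/26.
Compute ||v||^2 = v·v = 6.
Deficit = 6 − 75/26 = 81/26 ≥ 0, confirming Bessel's inequality. (The deficit equals ||v − Σ <v,e_j> e_j||^2, the squared distance from v to span{e_j}.)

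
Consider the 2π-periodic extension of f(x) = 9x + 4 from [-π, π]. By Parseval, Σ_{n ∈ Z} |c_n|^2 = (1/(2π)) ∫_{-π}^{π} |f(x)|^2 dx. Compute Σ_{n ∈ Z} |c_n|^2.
Σ |c_n|^2 = 27π^2 + 16

Expand and integrate term by term over [-π, π]:
  ∫ (9x)^2 dx = 81·(2π^3/3); ∫ 2·9·(4)·x dx = 0 (odd integrand); ∫ 4^2 dx = 16·2π.
So (1/(2π)) ∫_{-π}^{π} (9x + 4)^2 dx = 81π^2/3 + 16 = 27π^2 + 16.
Parseval ⇒ Σ |c_n|^2 = 27π^2 + 16.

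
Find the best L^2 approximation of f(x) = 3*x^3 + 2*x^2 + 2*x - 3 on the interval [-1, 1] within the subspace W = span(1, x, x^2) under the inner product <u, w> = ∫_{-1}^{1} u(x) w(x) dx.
g(x) = 2*x^2 + 19*x/5 - 3

The best approximation g ∈ W is the orthogonal projection of f onto W. Writing g = a_0 + a_1 x + a_2 x^2, the coefficients solve the normal equations G · a = b where
  G_{ij} = <φ_i, φ_j> and b_i = <f, φ_i>, with φ_0 = 1, φ_1 = x, φ_2 = x^2.
G =
  [2, 0, 2/3]
  [0, 2/3, 0]
  [2/3, 0, 2/5],
b = (-14/3, 38/15, -6/5).
Solving gives a_0 = -3, a_1 = 19/5, a_2 = 2, so
  g(x) = 2*x^2 + 19*x/5 - 3.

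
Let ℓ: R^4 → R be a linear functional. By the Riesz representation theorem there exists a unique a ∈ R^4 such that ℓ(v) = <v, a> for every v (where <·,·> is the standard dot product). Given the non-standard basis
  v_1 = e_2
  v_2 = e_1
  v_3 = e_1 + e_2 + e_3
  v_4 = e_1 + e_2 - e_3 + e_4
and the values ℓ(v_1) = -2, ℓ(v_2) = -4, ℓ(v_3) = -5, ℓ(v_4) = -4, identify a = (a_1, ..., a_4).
a = (-4, -2, 1, 3)

Write a = (a_1, ..., a_4) in the standard basis. For each basis vector v_i, ℓ(v_i) = <v_i, a> is a linear equation in the a_j's. Collect the n equations into a matrix system V a = ℓ, where row i of V is v_i (expressed in the standard basis). Since V is invertible (lower-triangular with 1s on the diagonal, up to permutation), solve by back-substitution:
  V =
[[0, 1, 0, 0],
 [1, 0, 0, 0],
 [1, 1, 1, 0],
 [1, 1, -1, 1]]
  V a = (-2, -4, -5, -4)
Solving gives a = (-4, -2, 1, 3).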